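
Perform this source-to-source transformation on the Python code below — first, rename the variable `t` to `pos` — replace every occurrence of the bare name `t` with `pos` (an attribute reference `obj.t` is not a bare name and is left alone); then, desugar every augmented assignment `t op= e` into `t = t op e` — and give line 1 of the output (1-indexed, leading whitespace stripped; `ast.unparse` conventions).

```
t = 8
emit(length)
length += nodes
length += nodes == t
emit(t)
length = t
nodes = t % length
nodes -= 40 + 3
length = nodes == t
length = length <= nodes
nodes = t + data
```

pos = 8

Transformed code:
pos = 8
emit(length)
length = length + nodes
length = length + (nodes == pos)
emit(pos)
length = pos
nodes = pos % length
nodes = nodes - (40 + 3)
length = nodes == pos
length = length <= nodes
nodes = pos + data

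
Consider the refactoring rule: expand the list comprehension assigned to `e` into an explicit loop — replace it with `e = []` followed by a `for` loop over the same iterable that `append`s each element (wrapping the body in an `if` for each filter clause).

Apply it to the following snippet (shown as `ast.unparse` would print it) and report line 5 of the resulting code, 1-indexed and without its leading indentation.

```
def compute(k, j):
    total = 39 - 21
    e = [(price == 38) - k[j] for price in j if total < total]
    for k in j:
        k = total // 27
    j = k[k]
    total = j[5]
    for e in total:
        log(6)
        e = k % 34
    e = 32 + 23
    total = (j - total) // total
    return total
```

Transformed code:
def compute(k, j):
    total = 39 - 21
    e = []
    for price in j:
        if total < total:
            e.append((price == 38) - k[j])
    for k in j:
        k = total // 27
    j = k[k]
    total = j[5]
    for e in total:
        log(6)
        e = k % 34
    e = 32 + 23
    total = (j - total) // total
    return total

if total < total:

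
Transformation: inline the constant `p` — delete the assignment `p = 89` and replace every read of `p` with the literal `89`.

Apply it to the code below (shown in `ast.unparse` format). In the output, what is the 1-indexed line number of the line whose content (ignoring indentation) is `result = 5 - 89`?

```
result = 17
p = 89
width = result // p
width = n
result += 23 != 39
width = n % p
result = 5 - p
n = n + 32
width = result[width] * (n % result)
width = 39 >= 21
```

Transformed code:
result = 17
width = result // 89
width = n
result += 23 != 39
width = n % 89
result = 5 - 89
n = n + 32
width = result[width] * (n % result)
width = 39 >= 21

6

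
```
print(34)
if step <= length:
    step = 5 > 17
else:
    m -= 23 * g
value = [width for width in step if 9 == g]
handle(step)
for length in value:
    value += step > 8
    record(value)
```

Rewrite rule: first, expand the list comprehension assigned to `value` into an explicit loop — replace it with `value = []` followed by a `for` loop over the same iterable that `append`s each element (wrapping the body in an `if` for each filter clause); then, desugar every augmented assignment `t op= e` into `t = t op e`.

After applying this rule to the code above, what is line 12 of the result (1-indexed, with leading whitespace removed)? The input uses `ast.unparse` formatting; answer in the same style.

Transformed code:
print(34)
if step <= length:
    step = 5 > 17
else:
    m = m - 23 * g
value = []
for width in step:
    if 9 == g:
        value.append(width)
handle(step)
for length in value:
    value = value + (step > 8)
    record(value)

value = value + (step > 8)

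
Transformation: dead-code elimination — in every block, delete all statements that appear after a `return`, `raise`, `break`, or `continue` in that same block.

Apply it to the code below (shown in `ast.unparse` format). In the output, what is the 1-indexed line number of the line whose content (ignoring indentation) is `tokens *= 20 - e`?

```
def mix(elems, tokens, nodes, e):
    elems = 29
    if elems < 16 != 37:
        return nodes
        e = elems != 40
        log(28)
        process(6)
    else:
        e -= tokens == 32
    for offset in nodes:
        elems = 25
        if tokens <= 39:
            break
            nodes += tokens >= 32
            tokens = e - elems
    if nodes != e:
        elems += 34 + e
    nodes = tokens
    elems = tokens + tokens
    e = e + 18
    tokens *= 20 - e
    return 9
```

16

Transformed code:
def mix(elems, tokens, nodes, e):
    elems = 29
    if elems < 16 != 37:
        return nodes
    else:
        e -= tokens == 32
    for offset in nodes:
        elems = 25
        if tokens <= 39:
            break
    if nodes != e:
        elems += 34 + e
    nodes = tokens
    elems = tokens + tokens
    e = e + 18
    tokens *= 20 - e
    return 9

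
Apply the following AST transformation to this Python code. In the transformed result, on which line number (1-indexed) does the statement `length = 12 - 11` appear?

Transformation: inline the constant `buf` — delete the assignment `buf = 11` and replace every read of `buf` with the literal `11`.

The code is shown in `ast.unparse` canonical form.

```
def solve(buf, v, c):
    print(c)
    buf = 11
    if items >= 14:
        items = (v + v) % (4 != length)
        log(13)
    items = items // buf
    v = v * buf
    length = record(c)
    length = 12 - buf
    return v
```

9

Transformed code:
def solve(buf, v, c):
    print(c)
    if items >= 14:
        items = (v + v) % (4 != length)
        log(13)
    items = items // 11
    v = v * 11
    length = record(c)
    length = 12 - 11
    return v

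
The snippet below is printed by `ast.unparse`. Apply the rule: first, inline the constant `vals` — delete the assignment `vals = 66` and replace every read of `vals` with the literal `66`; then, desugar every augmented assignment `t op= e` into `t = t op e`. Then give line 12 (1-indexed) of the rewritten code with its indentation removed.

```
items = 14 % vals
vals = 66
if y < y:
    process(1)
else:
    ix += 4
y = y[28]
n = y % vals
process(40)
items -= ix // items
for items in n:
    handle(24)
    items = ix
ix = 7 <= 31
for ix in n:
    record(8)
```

items = ix

Transformed code:
items = 14 % 66
if y < y:
    process(1)
else:
    ix = ix + 4
y = y[28]
n = y % 66
process(40)
items = items - ix // items
for items in n:
    handle(24)
    items = ix
ix = 7 <= 31
for ix in n:
    record(8)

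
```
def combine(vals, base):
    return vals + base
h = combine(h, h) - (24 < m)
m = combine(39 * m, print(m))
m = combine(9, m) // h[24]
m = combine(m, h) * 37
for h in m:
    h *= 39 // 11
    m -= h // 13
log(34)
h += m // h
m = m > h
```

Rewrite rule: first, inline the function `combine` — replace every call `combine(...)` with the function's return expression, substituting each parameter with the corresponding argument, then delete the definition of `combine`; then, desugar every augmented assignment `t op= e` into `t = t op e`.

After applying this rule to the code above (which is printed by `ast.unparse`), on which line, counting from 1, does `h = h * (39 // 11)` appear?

Transformed code:
h = h + h - (24 < m)
m = 39 * m + print(m)
m = (9 + m) // h[24]
m = (m + h) * 37
for h in m:
    h = h * (39 // 11)
    m = m - h // 13
log(34)
h = h + m // h
m = m > h

6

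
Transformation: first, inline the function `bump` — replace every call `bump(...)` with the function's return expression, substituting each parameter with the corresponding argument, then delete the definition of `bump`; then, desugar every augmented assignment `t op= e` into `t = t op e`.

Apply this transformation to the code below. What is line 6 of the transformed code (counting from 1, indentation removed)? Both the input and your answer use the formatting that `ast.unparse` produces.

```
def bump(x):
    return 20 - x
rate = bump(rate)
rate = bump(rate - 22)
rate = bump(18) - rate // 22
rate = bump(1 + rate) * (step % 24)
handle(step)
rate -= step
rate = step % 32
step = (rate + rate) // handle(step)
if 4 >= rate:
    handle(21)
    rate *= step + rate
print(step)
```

Transformed code:
rate = 20 - rate
rate = 20 - (rate - 22)
rate = 20 - 18 - rate // 22
rate = (20 - (1 + rate)) * (step % 24)
handle(step)
rate = rate - step
rate = step % 32
step = (rate + rate) // handle(step)
if 4 >= rate:
    handle(21)
    rate = rate * (step + rate)
print(step)

rate = rate - step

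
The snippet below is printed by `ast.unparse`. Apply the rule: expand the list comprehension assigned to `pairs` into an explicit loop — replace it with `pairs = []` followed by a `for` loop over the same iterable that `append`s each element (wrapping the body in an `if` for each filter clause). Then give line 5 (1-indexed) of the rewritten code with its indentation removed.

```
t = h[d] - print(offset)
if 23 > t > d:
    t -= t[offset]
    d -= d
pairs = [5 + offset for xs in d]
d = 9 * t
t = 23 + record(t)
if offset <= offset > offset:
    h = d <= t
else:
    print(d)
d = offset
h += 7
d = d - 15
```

pairs = []

Transformed code:
t = h[d] - print(offset)
if 23 > t > d:
    t -= t[offset]
    d -= d
pairs = []
for xs in d:
    pairs.append(5 + offset)
d = 9 * t
t = 23 + record(t)
if offset <= offset > offset:
    h = d <= t
else:
    print(d)
d = offset
h += 7
d = d - 15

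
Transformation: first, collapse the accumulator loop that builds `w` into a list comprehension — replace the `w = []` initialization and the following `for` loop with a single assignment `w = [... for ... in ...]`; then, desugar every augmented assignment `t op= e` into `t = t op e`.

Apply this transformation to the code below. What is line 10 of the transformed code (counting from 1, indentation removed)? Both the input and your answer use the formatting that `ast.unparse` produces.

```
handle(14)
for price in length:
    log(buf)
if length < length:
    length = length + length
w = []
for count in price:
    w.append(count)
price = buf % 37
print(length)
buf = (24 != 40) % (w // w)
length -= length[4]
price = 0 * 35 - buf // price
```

Transformed code:
handle(14)
for price in length:
    log(buf)
if length < length:
    length = length + length
w = [count for count in price]
price = buf % 37
print(length)
buf = (24 != 40) % (w // w)
length = length - length[4]
price = 0 * 35 - buf // price

length = length - length[4]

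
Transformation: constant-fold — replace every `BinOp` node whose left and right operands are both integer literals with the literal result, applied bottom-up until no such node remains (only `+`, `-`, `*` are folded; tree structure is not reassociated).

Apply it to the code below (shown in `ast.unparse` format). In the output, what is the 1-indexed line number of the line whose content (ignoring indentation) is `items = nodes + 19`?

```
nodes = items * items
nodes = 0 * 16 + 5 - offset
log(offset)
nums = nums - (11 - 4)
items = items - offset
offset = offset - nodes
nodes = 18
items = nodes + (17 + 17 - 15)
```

Transformed code:
nodes = items * items
nodes = 5 - offset
log(offset)
nums = nums - 7
items = items - offset
offset = offset - nodes
nodes = 18
items = nodes + 19

8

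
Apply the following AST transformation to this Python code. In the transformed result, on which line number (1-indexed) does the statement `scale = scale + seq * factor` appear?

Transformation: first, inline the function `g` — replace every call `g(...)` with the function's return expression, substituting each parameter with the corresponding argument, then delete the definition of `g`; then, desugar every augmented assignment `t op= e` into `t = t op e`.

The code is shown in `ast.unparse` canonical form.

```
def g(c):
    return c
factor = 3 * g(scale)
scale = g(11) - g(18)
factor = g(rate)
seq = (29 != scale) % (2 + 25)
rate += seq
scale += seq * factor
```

6

Transformed code:
factor = 3 * scale
scale = 11 - 18
factor = rate
seq = (29 != scale) % (2 + 25)
rate = rate + seq
scale = scale + seq * factor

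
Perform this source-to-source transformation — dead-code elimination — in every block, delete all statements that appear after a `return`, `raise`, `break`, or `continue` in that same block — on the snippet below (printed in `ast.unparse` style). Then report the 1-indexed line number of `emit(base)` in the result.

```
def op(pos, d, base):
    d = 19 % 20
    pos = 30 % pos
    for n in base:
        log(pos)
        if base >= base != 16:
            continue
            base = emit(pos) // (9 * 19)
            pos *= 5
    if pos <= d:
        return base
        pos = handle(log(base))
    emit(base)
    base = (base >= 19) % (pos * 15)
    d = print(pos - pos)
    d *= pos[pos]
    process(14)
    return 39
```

Transformed code:
def op(pos, d, base):
    d = 19 % 20
    pos = 30 % pos
    for n in base:
        log(pos)
        if base >= base != 16:
            continue
    if pos <= d:
        return base
    emit(base)
    base = (base >= 19) % (pos * 15)
    d = print(pos - pos)
    d *= pos[pos]
    process(14)
    return 39

10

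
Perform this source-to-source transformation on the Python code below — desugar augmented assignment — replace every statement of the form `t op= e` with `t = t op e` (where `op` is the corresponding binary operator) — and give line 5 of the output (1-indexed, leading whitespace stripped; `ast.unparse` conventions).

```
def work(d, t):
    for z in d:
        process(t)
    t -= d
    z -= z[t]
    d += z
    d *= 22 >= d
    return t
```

z = z - z[t]

Transformed code:
def work(d, t):
    for z in d:
        process(t)
    t = t - d
    z = z - z[t]
    d = d + z
    d = d * (22 >= d)
    return t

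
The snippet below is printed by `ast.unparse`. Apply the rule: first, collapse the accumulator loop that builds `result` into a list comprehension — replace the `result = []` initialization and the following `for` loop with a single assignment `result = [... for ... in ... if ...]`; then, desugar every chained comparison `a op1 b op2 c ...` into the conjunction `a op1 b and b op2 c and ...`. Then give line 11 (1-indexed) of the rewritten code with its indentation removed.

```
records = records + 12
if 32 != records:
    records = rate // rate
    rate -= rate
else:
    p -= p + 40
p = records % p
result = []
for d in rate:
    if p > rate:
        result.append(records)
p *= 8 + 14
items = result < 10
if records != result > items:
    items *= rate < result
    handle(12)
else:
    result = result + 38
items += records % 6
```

Transformed code:
records = records + 12
if 32 != records:
    records = rate // rate
    rate -= rate
else:
    p -= p + 40
p = records % p
result = [records for d in rate if p > rate]
p *= 8 + 14
items = result < 10
if records != result and result > items:
    items *= rate < result
    handle(12)
else:
    result = result + 38
items += records % 6

if records != result and result > items:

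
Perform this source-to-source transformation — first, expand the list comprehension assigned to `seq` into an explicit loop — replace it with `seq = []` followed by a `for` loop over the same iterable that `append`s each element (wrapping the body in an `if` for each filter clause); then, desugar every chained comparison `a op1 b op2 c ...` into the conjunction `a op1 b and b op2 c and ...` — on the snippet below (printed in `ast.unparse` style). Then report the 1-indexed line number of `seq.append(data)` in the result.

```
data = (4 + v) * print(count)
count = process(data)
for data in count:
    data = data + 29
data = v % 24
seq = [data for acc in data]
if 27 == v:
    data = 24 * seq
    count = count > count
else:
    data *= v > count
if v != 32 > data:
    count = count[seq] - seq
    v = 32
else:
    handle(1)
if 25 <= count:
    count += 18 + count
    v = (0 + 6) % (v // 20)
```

8

Transformed code:
data = (4 + v) * print(count)
count = process(data)
for data in count:
    data = data + 29
data = v % 24
seq = []
for acc in data:
    seq.append(data)
if 27 == v:
    data = 24 * seq
    count = count > count
else:
    data *= v > count
if v != 32 and 32 > data:
    count = count[seq] - seq
    v = 32
else:
    handle(1)
if 25 <= count:
    count += 18 + count
    v = (0 + 6) % (v // 20)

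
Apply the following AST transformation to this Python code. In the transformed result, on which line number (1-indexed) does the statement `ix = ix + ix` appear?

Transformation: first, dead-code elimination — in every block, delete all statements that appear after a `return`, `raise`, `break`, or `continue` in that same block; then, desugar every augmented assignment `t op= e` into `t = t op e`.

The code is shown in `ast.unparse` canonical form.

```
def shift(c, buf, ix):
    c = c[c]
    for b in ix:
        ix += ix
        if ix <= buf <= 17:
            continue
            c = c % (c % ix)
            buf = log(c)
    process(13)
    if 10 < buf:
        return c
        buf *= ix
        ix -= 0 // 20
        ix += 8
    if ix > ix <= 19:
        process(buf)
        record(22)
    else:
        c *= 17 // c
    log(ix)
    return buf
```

Transformed code:
def shift(c, buf, ix):
    c = c[c]
    for b in ix:
        ix = ix + ix
        if ix <= buf <= 17:
            continue
    process(13)
    if 10 < buf:
        return c
    if ix > ix <= 19:
        process(buf)
        record(22)
    else:
        c = c * (17 // c)
    log(ix)
    return buf

4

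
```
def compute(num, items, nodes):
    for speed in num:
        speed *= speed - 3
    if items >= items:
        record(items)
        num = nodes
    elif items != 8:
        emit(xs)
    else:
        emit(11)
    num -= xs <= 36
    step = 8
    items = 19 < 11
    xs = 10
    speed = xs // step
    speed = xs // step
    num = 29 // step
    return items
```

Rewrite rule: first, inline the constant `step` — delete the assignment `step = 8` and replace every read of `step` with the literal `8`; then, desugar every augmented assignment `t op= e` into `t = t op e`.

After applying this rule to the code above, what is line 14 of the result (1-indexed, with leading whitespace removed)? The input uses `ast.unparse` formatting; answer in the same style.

speed = xs // 8

Transformed code:
def compute(num, items, nodes):
    for speed in num:
        speed = speed * (speed - 3)
    if items >= items:
        record(items)
        num = nodes
    elif items != 8:
        emit(xs)
    else:
        emit(11)
    num = num - (xs <= 36)
    items = 19 < 11
    xs = 10
    speed = xs // 8
    speed = xs // 8
    num = 29 // 8
    return items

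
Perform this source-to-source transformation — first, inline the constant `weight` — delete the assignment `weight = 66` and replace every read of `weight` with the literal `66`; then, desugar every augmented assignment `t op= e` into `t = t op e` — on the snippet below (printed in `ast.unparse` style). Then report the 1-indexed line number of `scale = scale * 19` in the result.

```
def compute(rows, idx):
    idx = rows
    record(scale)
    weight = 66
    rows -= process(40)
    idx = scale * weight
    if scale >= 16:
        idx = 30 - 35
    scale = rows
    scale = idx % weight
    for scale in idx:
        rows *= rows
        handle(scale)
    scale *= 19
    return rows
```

Transformed code:
def compute(rows, idx):
    idx = rows
    record(scale)
    rows = rows - process(40)
    idx = scale * 66
    if scale >= 16:
        idx = 30 - 35
    scale = rows
    scale = idx % 66
    for scale in idx:
        rows = rows * rows
        handle(scale)
    scale = scale * 19
    return rows

13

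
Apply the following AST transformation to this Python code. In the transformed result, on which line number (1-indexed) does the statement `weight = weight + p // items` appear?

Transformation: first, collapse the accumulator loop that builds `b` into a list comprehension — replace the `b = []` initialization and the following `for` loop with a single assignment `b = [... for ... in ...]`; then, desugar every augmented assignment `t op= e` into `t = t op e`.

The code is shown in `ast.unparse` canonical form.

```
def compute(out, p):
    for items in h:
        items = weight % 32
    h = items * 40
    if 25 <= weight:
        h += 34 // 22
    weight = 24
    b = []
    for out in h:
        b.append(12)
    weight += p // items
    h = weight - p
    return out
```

9

Transformed code:
def compute(out, p):
    for items in h:
        items = weight % 32
    h = items * 40
    if 25 <= weight:
        h = h + 34 // 22
    weight = 24
    b = [12 for out in h]
    weight = weight + p // items
    h = weight - p
    return out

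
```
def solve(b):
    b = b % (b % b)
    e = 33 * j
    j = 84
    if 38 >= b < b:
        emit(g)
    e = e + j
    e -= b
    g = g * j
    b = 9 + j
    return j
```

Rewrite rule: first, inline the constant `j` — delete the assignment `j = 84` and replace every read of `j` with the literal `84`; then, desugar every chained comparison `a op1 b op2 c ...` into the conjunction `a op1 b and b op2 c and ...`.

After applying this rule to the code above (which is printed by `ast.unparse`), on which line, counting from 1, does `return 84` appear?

10

Transformed code:
def solve(b):
    b = b % (b % b)
    e = 33 * 84
    if 38 >= b and b < b:
        emit(g)
    e = e + 84
    e -= b
    g = g * 84
    b = 9 + 84
    return 84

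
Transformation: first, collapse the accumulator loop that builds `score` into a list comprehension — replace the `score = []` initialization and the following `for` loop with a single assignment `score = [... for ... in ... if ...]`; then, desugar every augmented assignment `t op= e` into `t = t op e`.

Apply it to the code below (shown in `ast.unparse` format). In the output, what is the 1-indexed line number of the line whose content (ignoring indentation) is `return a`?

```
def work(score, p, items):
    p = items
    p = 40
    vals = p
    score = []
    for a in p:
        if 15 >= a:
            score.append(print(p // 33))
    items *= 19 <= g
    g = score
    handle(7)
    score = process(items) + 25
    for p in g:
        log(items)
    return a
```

12

Transformed code:
def work(score, p, items):
    p = items
    p = 40
    vals = p
    score = [print(p // 33) for a in p if 15 >= a]
    items = items * (19 <= g)
    g = score
    handle(7)
    score = process(items) + 25
    for p in g:
        log(items)
    return a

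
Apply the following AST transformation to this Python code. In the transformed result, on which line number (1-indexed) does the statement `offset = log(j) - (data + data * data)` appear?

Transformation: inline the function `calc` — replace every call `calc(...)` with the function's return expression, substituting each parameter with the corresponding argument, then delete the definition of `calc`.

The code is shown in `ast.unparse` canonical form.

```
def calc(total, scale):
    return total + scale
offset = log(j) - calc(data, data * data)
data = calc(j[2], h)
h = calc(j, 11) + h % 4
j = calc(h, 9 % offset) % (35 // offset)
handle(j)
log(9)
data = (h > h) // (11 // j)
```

1

Transformed code:
offset = log(j) - (data + data * data)
data = j[2] + h
h = j + 11 + h % 4
j = (h + 9 % offset) % (35 // offset)
handle(j)
log(9)
data = (h > h) // (11 // j)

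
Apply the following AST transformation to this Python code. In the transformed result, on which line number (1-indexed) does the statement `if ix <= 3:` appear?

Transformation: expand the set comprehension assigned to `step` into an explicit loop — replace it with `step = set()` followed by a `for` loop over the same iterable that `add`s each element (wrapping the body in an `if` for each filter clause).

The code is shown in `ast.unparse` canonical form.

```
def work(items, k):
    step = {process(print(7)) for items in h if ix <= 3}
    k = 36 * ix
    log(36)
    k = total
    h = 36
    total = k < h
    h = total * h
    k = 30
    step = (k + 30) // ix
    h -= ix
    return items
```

4

Transformed code:
def work(items, k):
    step = set()
    for items in h:
        if ix <= 3:
            step.add(process(print(7)))
    k = 36 * ix
    log(36)
    k = total
    h = 36
    total = k < h
    h = total * h
    k = 30
    step = (k + 30) // ix
    h -= ix
    return items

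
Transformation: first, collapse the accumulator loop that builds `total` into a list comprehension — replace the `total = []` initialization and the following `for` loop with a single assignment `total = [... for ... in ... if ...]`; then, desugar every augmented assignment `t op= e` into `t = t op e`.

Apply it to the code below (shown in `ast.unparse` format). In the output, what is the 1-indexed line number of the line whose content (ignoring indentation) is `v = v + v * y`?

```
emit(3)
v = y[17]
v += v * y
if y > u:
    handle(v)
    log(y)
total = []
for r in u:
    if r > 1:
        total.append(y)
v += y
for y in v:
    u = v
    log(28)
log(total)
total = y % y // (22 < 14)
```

Transformed code:
emit(3)
v = y[17]
v = v + v * y
if y > u:
    handle(v)
    log(y)
total = [y for r in u if r > 1]
v = v + y
for y in v:
    u = v
    log(28)
log(total)
total = y % y // (22 < 14)

3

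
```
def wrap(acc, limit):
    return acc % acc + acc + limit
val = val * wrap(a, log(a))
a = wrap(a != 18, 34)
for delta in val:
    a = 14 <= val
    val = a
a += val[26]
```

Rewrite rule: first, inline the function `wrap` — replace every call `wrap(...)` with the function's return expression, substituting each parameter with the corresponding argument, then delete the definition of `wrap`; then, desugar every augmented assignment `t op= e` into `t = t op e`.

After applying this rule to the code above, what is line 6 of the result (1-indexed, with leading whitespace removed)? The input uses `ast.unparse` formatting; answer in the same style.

a = a + val[26]

Transformed code:
val = val * (a % a + a + log(a))
a = (a != 18) % (a != 18) + (a != 18) + 34
for delta in val:
    a = 14 <= val
    val = a
a = a + val[26]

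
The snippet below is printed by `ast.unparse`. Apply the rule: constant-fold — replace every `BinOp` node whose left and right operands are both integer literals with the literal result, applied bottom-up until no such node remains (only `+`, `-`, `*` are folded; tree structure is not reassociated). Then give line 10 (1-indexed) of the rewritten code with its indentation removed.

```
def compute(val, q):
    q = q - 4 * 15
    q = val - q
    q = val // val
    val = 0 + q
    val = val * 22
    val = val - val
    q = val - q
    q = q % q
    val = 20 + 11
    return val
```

val = 31

Transformed code:
def compute(val, q):
    q = q - 60
    q = val - q
    q = val // val
    val = 0 + q
    val = val * 22
    val = val - val
    q = val - q
    q = q % q
    val = 31
    return val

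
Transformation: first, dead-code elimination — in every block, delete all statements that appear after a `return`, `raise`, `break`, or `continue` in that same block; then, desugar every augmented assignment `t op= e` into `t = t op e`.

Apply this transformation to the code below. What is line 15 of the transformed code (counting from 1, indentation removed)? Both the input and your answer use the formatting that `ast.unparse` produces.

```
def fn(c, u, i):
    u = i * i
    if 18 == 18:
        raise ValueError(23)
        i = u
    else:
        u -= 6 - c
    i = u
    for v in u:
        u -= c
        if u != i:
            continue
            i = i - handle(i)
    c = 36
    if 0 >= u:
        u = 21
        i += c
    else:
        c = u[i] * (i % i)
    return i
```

Transformed code:
def fn(c, u, i):
    u = i * i
    if 18 == 18:
        raise ValueError(23)
    else:
        u = u - (6 - c)
    i = u
    for v in u:
        u = u - c
        if u != i:
            continue
    c = 36
    if 0 >= u:
        u = 21
        i = i + c
    else:
        c = u[i] * (i % i)
    return i

i = i + c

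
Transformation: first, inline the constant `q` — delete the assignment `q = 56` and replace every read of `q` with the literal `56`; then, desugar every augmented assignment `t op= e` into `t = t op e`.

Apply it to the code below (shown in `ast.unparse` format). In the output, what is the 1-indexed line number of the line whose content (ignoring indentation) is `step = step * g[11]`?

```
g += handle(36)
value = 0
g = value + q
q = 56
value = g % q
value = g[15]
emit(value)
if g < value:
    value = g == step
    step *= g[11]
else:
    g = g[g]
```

Transformed code:
g = g + handle(36)
value = 0
g = value + 56
value = g % 56
value = g[15]
emit(value)
if g < value:
    value = g == step
    step = step * g[11]
else:
    g = g[g]

9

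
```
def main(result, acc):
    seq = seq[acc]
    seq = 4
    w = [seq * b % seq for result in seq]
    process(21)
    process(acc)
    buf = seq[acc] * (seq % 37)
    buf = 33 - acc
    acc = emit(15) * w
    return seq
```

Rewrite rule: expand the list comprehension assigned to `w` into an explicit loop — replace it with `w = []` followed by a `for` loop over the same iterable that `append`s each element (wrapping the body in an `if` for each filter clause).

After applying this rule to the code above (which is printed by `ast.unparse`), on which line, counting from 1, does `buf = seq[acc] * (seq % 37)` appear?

9

Transformed code:
def main(result, acc):
    seq = seq[acc]
    seq = 4
    w = []
    for result in seq:
        w.append(seq * b % seq)
    process(21)
    process(acc)
    buf = seq[acc] * (seq % 37)
    buf = 33 - acc
    acc = emit(15) * w
    return seq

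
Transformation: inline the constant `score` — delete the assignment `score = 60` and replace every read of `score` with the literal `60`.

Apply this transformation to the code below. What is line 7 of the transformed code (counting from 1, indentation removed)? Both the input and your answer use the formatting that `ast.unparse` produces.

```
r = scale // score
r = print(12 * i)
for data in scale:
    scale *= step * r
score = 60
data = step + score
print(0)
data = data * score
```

Transformed code:
r = scale // 60
r = print(12 * i)
for data in scale:
    scale *= step * r
data = step + 60
print(0)
data = data * 60

data = data * 60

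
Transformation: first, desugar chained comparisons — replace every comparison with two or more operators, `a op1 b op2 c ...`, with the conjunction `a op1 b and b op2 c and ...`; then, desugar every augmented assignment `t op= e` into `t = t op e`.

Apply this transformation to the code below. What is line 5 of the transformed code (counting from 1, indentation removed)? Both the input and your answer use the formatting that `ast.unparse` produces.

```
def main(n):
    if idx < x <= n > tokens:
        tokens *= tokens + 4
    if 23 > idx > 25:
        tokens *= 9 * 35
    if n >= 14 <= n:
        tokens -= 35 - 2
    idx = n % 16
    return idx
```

tokens = tokens * (9 * 35)

Transformed code:
def main(n):
    if idx < x and x <= n and (n > tokens):
        tokens = tokens * (tokens + 4)
    if 23 > idx and idx > 25:
        tokens = tokens * (9 * 35)
    if n >= 14 and 14 <= n:
        tokens = tokens - (35 - 2)
    idx = n % 16
    return idx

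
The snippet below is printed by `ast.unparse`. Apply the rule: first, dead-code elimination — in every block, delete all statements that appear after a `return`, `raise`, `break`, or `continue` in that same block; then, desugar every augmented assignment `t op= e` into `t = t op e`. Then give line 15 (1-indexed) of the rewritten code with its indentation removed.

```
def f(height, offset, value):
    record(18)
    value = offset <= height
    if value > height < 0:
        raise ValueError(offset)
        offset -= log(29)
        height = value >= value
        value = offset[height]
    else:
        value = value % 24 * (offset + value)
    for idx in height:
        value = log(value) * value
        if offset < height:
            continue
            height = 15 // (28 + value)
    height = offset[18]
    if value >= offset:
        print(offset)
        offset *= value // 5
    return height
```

offset = offset * (value // 5)

Transformed code:
def f(height, offset, value):
    record(18)
    value = offset <= height
    if value > height < 0:
        raise ValueError(offset)
    else:
        value = value % 24 * (offset + value)
    for idx in height:
        value = log(value) * value
        if offset < height:
            continue
    height = offset[18]
    if value >= offset:
        print(offset)
        offset = offset * (value // 5)
    return height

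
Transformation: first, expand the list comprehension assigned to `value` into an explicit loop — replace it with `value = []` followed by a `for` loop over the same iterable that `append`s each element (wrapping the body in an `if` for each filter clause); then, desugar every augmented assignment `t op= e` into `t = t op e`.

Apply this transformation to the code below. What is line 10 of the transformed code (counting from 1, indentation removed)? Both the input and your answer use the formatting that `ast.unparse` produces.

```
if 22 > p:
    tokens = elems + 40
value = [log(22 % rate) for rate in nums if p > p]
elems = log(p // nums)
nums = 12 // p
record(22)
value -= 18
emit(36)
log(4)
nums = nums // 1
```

Transformed code:
if 22 > p:
    tokens = elems + 40
value = []
for rate in nums:
    if p > p:
        value.append(log(22 % rate))
elems = log(p // nums)
nums = 12 // p
record(22)
value = value - 18
emit(36)
log(4)
nums = nums // 1

value = value - 18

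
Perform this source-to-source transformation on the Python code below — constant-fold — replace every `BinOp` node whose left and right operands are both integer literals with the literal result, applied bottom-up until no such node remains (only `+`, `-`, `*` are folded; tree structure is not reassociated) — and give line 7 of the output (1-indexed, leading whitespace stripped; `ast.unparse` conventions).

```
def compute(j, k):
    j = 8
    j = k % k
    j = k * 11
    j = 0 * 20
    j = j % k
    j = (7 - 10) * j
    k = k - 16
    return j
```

Transformed code:
def compute(j, k):
    j = 8
    j = k % k
    j = k * 11
    j = 0
    j = j % k
    j = -3 * j
    k = k - 16
    return j

j = -3 * j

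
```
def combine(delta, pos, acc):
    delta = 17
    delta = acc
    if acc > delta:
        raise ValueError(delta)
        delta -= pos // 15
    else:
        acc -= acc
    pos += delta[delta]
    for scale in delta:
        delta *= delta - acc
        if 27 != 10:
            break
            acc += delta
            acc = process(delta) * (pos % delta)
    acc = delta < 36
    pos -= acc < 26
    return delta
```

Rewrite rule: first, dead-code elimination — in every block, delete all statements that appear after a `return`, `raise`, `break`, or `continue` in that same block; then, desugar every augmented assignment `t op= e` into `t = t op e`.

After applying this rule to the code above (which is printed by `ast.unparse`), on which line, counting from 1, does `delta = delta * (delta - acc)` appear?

Transformed code:
def combine(delta, pos, acc):
    delta = 17
    delta = acc
    if acc > delta:
        raise ValueError(delta)
    else:
        acc = acc - acc
    pos = pos + delta[delta]
    for scale in delta:
        delta = delta * (delta - acc)
        if 27 != 10:
            break
    acc = delta < 36
    pos = pos - (acc < 26)
    return delta

10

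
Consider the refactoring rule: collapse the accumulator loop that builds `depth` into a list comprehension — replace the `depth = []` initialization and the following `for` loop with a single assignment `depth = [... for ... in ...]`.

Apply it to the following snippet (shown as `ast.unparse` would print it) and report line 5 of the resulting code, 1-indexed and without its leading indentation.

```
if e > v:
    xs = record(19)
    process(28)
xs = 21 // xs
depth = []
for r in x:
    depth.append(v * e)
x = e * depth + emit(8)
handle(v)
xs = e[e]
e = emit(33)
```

depth = [v * e for r in x]

Transformed code:
if e > v:
    xs = record(19)
    process(28)
xs = 21 // xs
depth = [v * e for r in x]
x = e * depth + emit(8)
handle(v)
xs = e[e]
e = emit(33)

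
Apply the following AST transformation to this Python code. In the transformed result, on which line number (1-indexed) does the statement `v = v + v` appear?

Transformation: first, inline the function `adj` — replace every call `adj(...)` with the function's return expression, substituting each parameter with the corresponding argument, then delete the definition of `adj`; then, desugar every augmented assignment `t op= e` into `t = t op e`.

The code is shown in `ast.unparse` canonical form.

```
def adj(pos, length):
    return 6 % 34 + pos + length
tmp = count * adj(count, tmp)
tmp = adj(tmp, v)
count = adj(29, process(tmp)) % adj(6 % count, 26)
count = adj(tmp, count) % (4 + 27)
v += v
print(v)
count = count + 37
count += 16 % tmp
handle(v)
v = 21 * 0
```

5

Transformed code:
tmp = count * (6 % 34 + count + tmp)
tmp = 6 % 34 + tmp + v
count = (6 % 34 + 29 + process(tmp)) % (6 % 34 + 6 % count + 26)
count = (6 % 34 + tmp + count) % (4 + 27)
v = v + v
print(v)
count = count + 37
count = count + 16 % tmp
handle(v)
v = 21 * 0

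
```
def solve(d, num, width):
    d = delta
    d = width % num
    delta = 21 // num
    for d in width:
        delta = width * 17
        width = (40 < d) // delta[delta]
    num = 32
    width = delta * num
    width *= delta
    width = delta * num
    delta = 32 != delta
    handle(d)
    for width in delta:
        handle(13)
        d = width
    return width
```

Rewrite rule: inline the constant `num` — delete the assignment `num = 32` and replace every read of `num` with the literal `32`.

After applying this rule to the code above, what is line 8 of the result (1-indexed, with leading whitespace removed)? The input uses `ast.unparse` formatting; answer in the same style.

width = delta * 32

Transformed code:
def solve(d, num, width):
    d = delta
    d = width % 32
    delta = 21 // 32
    for d in width:
        delta = width * 17
        width = (40 < d) // delta[delta]
    width = delta * 32
    width *= delta
    width = delta * 32
    delta = 32 != delta
    handle(d)
    for width in delta:
        handle(13)
        d = width
    return width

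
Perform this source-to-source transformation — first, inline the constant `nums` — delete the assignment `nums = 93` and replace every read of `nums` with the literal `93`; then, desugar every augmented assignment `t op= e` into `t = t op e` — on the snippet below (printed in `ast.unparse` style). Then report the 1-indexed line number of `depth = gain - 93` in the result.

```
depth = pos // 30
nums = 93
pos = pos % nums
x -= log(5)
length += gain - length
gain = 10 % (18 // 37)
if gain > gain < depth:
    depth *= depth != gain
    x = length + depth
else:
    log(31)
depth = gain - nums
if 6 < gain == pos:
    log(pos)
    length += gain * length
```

11

Transformed code:
depth = pos // 30
pos = pos % 93
x = x - log(5)
length = length + (gain - length)
gain = 10 % (18 // 37)
if gain > gain < depth:
    depth = depth * (depth != gain)
    x = length + depth
else:
    log(31)
depth = gain - 93
if 6 < gain == pos:
    log(pos)
    length = length + gain * length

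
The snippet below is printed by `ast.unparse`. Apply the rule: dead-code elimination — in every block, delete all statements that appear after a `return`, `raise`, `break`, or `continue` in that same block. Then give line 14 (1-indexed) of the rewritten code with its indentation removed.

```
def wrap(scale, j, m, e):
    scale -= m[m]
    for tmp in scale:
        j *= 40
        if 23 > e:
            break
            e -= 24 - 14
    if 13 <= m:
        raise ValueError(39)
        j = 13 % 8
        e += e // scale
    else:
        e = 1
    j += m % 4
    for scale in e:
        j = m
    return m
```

return m

Transformed code:
def wrap(scale, j, m, e):
    scale -= m[m]
    for tmp in scale:
        j *= 40
        if 23 > e:
            break
    if 13 <= m:
        raise ValueError(39)
    else:
        e = 1
    j += m % 4
    for scale in e:
        j = m
    return m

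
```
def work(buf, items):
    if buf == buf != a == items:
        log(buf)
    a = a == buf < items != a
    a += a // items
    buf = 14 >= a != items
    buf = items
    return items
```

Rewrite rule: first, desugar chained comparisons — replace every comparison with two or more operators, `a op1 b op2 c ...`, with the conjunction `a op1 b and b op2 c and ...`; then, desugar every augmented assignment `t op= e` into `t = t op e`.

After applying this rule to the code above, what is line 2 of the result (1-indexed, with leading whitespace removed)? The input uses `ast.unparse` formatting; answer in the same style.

Transformed code:
def work(buf, items):
    if buf == buf and buf != a and (a == items):
        log(buf)
    a = a == buf and buf < items and (items != a)
    a = a + a // items
    buf = 14 >= a and a != items
    buf = items
    return items

if buf == buf and buf != a and (a == items):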